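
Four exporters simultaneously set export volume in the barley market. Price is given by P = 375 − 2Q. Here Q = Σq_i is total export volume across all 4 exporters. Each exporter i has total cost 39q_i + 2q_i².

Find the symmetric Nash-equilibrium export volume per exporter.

A representative exporter's profit is π_i = q_i(375 − 2Q) − 39q_i − 2q_i², with Q = q_i + Σ_{j≠i} q_j.
First-order condition: 336 − 8q_i − 2Σ_{j≠i} q_j = 0.
In a symmetric equilibrium every exporter chooses the same q, so Σ_{j≠i} q_j = 3q. The condition becomes 336 − 14q = 0, giving q = 336/14 = 24.

24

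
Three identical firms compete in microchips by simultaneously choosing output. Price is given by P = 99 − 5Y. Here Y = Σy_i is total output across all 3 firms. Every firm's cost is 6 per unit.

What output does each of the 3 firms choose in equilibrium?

A representative firm's profit is π_i = y_i(99 − 5Y) − 6y_i, with Y = y_i + Σ_{j≠i} y_j.
First-order condition: 93 − 10y_i − 5Σ_{j≠i} y_j = 0.
With identical firms, set every y_j = y: then 93 − 10y − 10y = 0, i.e. y = 93/20 = 4.65.

4.65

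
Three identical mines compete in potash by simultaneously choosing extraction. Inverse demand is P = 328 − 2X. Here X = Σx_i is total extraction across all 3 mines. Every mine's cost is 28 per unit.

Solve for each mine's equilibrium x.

37.5

A representative mine's profit is π_i = x_i(328 − 2X) − 28x_i, with X = x_i + Σ_{j≠i} x_j.
First-order condition: 300 − 4x_i − 2Σ_{j≠i} x_j = 0.
Imposing symmetry (x_j = x for all j) turns Σ_{j≠i} x_j into 2x, so 300 = 8x and x = 37.5.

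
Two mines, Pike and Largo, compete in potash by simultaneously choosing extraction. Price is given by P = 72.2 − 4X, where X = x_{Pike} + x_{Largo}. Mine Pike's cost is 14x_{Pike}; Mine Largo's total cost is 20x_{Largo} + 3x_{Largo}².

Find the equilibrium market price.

39.25

Mine Pike's profit: π = x_{Pike}(72.2 − 4(x_{Pike} + x_{Largo})) − 14x_{Pike}.
∂π/∂x_{Pike} = 58.2 − 8x_{Pike} − 4x_{Largo} = 0, so x_{Pike} = 7.275 − 0.5x_{Largo}.
For Largo: ∂π/∂x_{Largo} = 52.2 − 14x_{Largo} − 4x_{Pike} = 0 ⇒ x_{Largo} = 261/70 − (2/7)x_{Pike}.
Substituting the second reaction function into the first: x_{Pike} = 7.275 − 0.5(261/70 − (2/7)x_{Pike}), which gives (6/7)x_{Pike} = 303/56 ⇒ x_{Pike} = 6.3125.
Then x_{Largo} = 261/70 − (2/7)·6.3125 = 1.925.
Equilibrium price: P = 72.2 − 4·8.2375 = 39.25.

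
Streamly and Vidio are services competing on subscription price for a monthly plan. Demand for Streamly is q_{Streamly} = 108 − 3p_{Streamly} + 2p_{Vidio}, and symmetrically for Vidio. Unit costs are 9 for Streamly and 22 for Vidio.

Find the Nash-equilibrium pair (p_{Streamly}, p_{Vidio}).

36.1875, 41.0625

Streamly's profit: π = (p_{Streamly} − 9)(108 − 3p_{Streamly} + 2p_{Vidio}).
∂π/∂p_{Streamly} = 135 − 6p_{Streamly} + 2p_{Vidio} = 0 ⇒ p_{Streamly} = 22.5 + (1/3)p_{Vidio}.
Similarly p_{Vidio} = 29 + (1/3)p_{Streamly}.
Substituting the second reaction function into the first: p_{Streamly} = 22.5 + (1/3)(29 + (1/3)p_{Streamly}), which gives (8/9)p_{Streamly} = 193/6 ⇒ p_{Streamly} = 36.1875.
Then p_{Vidio} = 29 + (1/3)·36.1875 = 41.0625.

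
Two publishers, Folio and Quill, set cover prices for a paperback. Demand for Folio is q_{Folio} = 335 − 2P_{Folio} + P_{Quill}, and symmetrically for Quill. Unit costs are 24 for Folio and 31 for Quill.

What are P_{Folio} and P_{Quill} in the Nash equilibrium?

128.6, 131.4

Folio's profit: π = (P_{Folio} − 24)(335 − 2P_{Folio} + P_{Quill}).
∂π/∂P_{Folio} = 383 − 4P_{Folio} + P_{Quill} = 0 ⇒ P_{Folio} = 95.75 + 0.25P_{Quill}.
Similarly P_{Quill} = 99.25 + 0.25P_{Folio}.
Plugging P_{Quill} into Folio's best response: P_{Folio} = 95.75 + 0.25(99.25 + 0.25P_{Folio}) ⇒ 0.9375P_{Folio} = 120.5625, so P_{Folio} = 128.6.
Then P_{Quill} = 99.25 + 0.25·128.6 = 131.4.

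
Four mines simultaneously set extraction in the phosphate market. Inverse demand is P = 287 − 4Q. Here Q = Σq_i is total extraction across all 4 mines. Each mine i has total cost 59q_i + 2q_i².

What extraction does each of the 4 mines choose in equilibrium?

A representative mine's profit is π_i = q_i(287 − 4Q) − 59q_i − 2q_i², with Q = q_i + Σ_{j≠i} q_j.
First-order condition: 228 − 12q_i − 4Σ_{j≠i} q_j = 0.
With identical mines, set every q_j = q: then 228 − 12q − 12q = 0, i.e. q = 228/24 = 9.5.

9.5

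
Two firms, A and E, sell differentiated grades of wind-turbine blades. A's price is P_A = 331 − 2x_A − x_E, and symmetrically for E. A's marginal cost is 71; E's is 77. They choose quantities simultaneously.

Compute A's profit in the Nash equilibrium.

Firm A's profit: π = x_A(331 − 2x_A − x_E) − 71x_A.
∂π/∂x_A = 260 − 4x_A − x_E = 0 ⇒ x_A = 65 − 0.25x_E.
Similarly x_E = 63.5 − 0.25x_A.
Plugging x_E into A's best response: x_A = 65 − 0.25(63.5 − 0.25x_A) ⇒ 0.9375x_A = 49.125, so x_A = 52.4.
Then x_E = 63.5 − 0.25·52.4 = 50.4.
P_A = 331 − 2·52.4 − 50.4 = 175.8.
Profit = (175.8 − 71)·52.4 = 5491.52.

5491.52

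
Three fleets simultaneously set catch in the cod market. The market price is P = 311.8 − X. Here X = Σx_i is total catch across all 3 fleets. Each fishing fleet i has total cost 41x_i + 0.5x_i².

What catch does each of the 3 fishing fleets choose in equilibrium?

A representative fishing fleet's profit is π_i = x_i(311.8 − X) − 41x_i − 0.5x_i², with X = x_i + Σ_{j≠i} x_j.
First-order condition: 270.8 − 3x_i − Σ_{j≠i} x_j = 0.
Imposing symmetry (x_j = x for all j) turns Σ_{j≠i} x_j into 2x, so 270.8 = 5x and x = 54.16.

54.16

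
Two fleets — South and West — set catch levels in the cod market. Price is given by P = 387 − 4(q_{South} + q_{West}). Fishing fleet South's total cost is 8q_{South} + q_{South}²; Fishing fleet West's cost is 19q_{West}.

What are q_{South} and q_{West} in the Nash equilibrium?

24.375, 33.8125

Fishing fleet South's profit: π = q_{South}(387 − 4(q_{South} + q_{West})) − 8q_{South} − q_{South}².
∂π/∂q_{South} = 379 − 10q_{South} − 4q_{West} = 0, so q_{South} = 37.9 − 0.4q_{West}.
For West: ∂π/∂q_{West} = 368 − 8q_{West} − 4q_{South} = 0 ⇒ q_{West} = 46 − 0.5q_{South}.
Plugging q_{West} into South's best response: q_{South} = 37.9 − 0.4(46 − 0.5q_{South}) ⇒ 0.8q_{South} = 19.5, so q_{South} = 24.375.
Then q_{West} = 46 − 0.5·24.375 = 33.8125.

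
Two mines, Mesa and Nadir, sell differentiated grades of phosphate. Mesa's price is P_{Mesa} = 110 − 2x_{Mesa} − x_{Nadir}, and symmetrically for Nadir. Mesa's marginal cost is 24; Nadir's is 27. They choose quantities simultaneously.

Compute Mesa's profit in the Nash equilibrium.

605.52

Mine Mesa's profit: π = x_{Mesa}(110 − 2x_{Mesa} − x_{Nadir}) − 24x_{Mesa}.
∂π/∂x_{Mesa} = 86 − 4x_{Mesa} − x_{Nadir} = 0 ⇒ x_{Mesa} = 21.5 − 0.25x_{Nadir}.
Similarly x_{Nadir} = 20.75 − 0.25x_{Mesa}.
Solving the two reaction functions simultaneously: (1 − (−0.25)(−0.25))x_{Mesa} = 21.5 − 0.25·20.75, so 0.9375x_{Mesa} = 16.3125 and x_{Mesa} = 17.4.
Then x_{Nadir} = 20.75 − 0.25·17.4 = 16.4.
P_{Mesa} = 110 − 2·17.4 − 16.4 = 58.8.
Profit = (58.8 − 24)·17.4 = 605.52.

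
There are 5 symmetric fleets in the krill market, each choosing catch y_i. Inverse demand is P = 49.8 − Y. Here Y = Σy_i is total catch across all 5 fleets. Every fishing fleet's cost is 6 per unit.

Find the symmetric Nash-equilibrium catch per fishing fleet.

7.3

A representative fishing fleet's profit is π_i = y_i(49.8 − Y) − 6y_i, with Y = y_i + Σ_{j≠i} y_j.
First-order condition: 43.8 − 2y_i − Σ_{j≠i} y_j = 0.
With identical fishing fleets, set every y_j = y: then 43.8 − 2y − 4y = 0, i.e. y = 43.8/6 = 7.3.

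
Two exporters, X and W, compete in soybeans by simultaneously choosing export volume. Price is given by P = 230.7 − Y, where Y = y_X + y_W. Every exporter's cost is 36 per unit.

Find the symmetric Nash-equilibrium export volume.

64.9

Exporter X's profit: π = y_X(230.7 − (y_X + y_W)) − 36y_X.
∂π/∂y_X = 194.7 − 2y_X − y_W = 0, so y_X = 97.35 − 0.5y_W.
The game is symmetric, so in equilibrium y_W = y_X: the reaction function gives 1.5y_X = 97.35, hence y_X = 64.9.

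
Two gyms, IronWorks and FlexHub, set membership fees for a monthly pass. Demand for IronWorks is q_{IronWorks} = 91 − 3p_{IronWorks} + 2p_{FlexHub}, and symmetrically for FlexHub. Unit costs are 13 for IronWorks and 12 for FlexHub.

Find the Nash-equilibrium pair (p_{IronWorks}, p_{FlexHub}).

IronWorks's profit: π = (p_{IronWorks} − 13)(91 − 3p_{IronWorks} + 2p_{FlexHub}).
∂π/∂p_{IronWorks} = 130 − 6p_{IronWorks} + 2p_{FlexHub} = 0 ⇒ p_{IronWorks} = 65/3 + (1/3)p_{FlexHub}.
Similarly p_{FlexHub} = 127/6 + (1/3)p_{IronWorks}.
Solving the two reaction functions simultaneously: (1 − (1/3)(1/3))p_{IronWorks} = 65/3 + (1/3)·(127/6), so (8/9)p_{IronWorks} = 517/18 and p_{IronWorks} = 32.3125.
Then p_{FlexHub} = 127/6 + (1/3)·32.3125 = 31.9375.

32.3125, 31.9375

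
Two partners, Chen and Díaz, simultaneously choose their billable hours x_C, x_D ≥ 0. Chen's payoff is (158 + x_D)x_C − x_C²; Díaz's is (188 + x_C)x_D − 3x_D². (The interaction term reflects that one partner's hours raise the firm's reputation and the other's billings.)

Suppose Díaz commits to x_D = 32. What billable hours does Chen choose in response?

95

Expanding Chen's payoff: 158x_C + x_Dx_C − x_C².
∂π/∂x_C = 158 + x_D − 2x_C = 0, so x_C = 79 + 0.5x_D.
At x_D = 32: x_C = 79 + 0.5·32 = 95.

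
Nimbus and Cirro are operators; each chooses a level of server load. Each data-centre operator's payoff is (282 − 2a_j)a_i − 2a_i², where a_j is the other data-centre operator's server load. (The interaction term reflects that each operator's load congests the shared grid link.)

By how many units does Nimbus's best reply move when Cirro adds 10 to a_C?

-5

Nimbus's payoff is (282 − 2a_C)a_N − 2a_N².
∂π/∂a_N = 282 − 2a_C − 4a_N = 0, so a_N = 70.5 − 0.5a_C.
The reaction-function slope is −0.5, so a 10-unit rise in a_C moves a_N by −0.5 × 10 = −5. Nimbus's best response falls — the actions are strategic substitutes.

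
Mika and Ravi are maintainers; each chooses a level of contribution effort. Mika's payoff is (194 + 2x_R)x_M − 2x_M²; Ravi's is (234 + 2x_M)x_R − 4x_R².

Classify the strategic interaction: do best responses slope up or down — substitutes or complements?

strategic complements

Expanding Mika's payoff: 194x_M + 2x_Rx_M − 2x_M².
∂π/∂x_M = 194 + 2x_R − 4x_M = 0, so x_M = 48.5 + 0.5x_R.
The best-response slope dx_M/dx_R = 0.5 > 0: the reaction function is upward-sloping, so the choices are strategic complements.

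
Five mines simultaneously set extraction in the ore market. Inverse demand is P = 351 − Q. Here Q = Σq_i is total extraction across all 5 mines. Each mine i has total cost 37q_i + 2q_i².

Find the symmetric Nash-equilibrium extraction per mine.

A representative mine's profit is π_i = q_i(351 − Q) − 37q_i − 2q_i², with Q = q_i + Σ_{j≠i} q_j.
First-order condition: 314 − 6q_i − Σ_{j≠i} q_j = 0.
In a symmetric equilibrium every mine chooses the same q, so Σ_{j≠i} q_j = 4q. The condition becomes 314 − 10q = 0, giving q = 314/10 = 31.4.

31.4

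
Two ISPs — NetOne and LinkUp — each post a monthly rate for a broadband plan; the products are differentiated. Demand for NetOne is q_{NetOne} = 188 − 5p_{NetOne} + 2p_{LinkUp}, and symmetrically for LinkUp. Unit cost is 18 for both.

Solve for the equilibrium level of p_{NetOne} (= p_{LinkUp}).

NetOne's profit: π = (p_{NetOne} − 18)(188 − 5p_{NetOne} + 2p_{LinkUp}).
∂π/∂p_{NetOne} = 278 − 10p_{NetOne} + 2p_{LinkUp} = 0 ⇒ p_{NetOne} = 27.8 + 0.2p_{LinkUp}.
Setting p_{NetOne} = p_{LinkUp} in the reaction function: p_{NetOne} = 27.8 + 0.2p_{NetOne}, so p_{NetOne} = 27.8 / 0.8 = 34.75.

34.75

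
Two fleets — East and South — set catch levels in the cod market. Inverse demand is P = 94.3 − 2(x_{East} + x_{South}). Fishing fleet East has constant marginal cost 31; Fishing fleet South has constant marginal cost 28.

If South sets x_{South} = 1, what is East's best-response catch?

Fishing fleet East's profit: π = x_{East}(94.3 − 2(x_{East} + x_{South})) − 31x_{East}.
∂π/∂x_{East} = 63.3 − 4x_{East} − 2x_{South} = 0, so x_{East} = 15.825 − 0.5x_{South}.
At x_{South} = 1: x_{East} = 15.825 − 0.5·1 = 15.325.

15.325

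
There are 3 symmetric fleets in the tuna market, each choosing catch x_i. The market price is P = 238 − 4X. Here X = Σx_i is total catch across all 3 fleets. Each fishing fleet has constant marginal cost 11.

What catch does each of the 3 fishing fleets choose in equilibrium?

14.1875

A representative fishing fleet's profit is π_i = x_i(238 − 4X) − 11x_i, with X = x_i + Σ_{j≠i} x_j.
First-order condition: 227 − 8x_i − 4Σ_{j≠i} x_j = 0.
In a symmetric equilibrium every fishing fleet chooses the same x, so Σ_{j≠i} x_j = 2x. The condition becomes 227 − 16x = 0, giving x = 227/16 = 14.1875.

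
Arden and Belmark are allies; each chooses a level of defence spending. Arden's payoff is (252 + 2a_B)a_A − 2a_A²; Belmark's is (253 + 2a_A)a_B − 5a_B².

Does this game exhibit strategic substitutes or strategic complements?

Expanding Arden's payoff: 252a_A + 2a_Ba_A − 2a_A².
∂π/∂a_A = 252 + 2a_B − 4a_A = 0, so a_A = 63 + 0.5a_B.
The best-response slope da_A/da_B = 0.5 > 0: the reaction function is upward-sloping, so the choices are strategic complements.

strategic complements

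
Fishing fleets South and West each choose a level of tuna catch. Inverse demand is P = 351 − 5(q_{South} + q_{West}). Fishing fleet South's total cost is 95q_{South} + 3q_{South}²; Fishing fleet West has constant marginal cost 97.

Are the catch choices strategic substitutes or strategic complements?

strategic substitutes

Fishing fleet South's profit: π = q_{South}(351 − 5(q_{South} + q_{West})) − 95q_{South} − 3q_{South}².
∂π/∂q_{South} = 256 − 16q_{South} − 5q_{West} = 0, so q_{South} = 16 − 0.3125q_{West}.
The best-response slope dq_{South}/dq_{West} = −0.3125 < 0: the reaction function is downward-sloping, so the choices are strategic substitutes.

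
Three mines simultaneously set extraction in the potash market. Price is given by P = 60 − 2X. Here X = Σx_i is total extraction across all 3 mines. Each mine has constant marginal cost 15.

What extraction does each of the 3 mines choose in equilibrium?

A representative mine's profit is π_i = x_i(60 − 2X) − 15x_i, with X = x_i + Σ_{j≠i} x_j.
First-order condition: 45 − 4x_i − 2Σ_{j≠i} x_j = 0.
With identical mines, set every x_j = x: then 45 − 4x − 4x = 0, i.e. x = 45/8 = 5.625.

5.625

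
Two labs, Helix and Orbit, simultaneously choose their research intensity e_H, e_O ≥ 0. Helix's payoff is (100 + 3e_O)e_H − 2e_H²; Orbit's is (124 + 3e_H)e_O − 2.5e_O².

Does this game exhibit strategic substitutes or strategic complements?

strategic complements

Expanding Helix's payoff: 100e_H + 3e_Oe_H − 2e_H².
∂π/∂e_H = 100 + 3e_O − 4e_H = 0, so e_H = 25 + 0.75e_O.
The best-response slope de_H/de_O = 0.75 > 0: the reaction function is upward-sloping, so the choices are strategic complements.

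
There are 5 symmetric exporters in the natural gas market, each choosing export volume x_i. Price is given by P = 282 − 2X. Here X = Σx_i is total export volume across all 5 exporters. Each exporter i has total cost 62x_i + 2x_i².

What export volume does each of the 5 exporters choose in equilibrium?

13.75

A representative exporter's profit is π_i = x_i(282 − 2X) − 62x_i − 2x_i², with X = x_i + Σ_{j≠i} x_j.
First-order condition: 220 − 8x_i − 2Σ_{j≠i} x_j = 0.
In a symmetric equilibrium every exporter chooses the same x, so Σ_{j≠i} x_j = 4x. The condition becomes 220 − 16x = 0, giving x = 220/16 = 13.75.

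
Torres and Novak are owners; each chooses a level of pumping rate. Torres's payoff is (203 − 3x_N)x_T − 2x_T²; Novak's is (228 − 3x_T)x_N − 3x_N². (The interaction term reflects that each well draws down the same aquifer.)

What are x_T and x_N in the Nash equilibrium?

35.6, 20.2

Expanding Torres's payoff: 203x_T − 3x_Nx_T − 2x_T².
∂π/∂x_T = 203 − 3x_N − 4x_T = 0, so x_T = 50.75 − 0.75x_N.
Likewise for Novak: x_N = 38 − 0.5x_T.
Solving the two reaction functions simultaneously: (1 − (−0.75)(−0.5))x_T = 50.75 − 0.75·38, so 0.625x_T = 22.25 and x_T = 35.6.
Then x_N = 38 − 0.5·35.6 = 20.2.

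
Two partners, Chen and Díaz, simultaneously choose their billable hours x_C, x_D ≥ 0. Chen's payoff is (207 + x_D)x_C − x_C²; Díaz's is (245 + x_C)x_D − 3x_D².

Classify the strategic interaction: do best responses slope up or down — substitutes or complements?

strategic complements

Expanding Chen's payoff: 207x_C + x_Dx_C − x_C².
∂π/∂x_C = 207 + x_D − 2x_C = 0, so x_C = 103.5 + 0.5x_D.
The best-response slope dx_C/dx_D = 0.5 > 0: the reaction function is upward-sloping, so the choices are strategic complements.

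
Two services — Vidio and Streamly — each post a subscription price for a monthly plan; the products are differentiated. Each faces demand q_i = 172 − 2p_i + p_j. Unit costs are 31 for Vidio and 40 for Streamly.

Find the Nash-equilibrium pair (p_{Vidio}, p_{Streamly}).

Vidio's profit: π = (p_{Vidio} − 31)(172 − 2p_{Vidio} + p_{Streamly}).
∂π/∂p_{Vidio} = 234 − 4p_{Vidio} + p_{Streamly} = 0 ⇒ p_{Vidio} = 58.5 + 0.25p_{Streamly}.
Similarly p_{Streamly} = 63 + 0.25p_{Vidio}.
Solving the two reaction functions simultaneously: (1 − (0.25)(0.25))p_{Vidio} = 58.5 + 0.25·63, so 0.9375p_{Vidio} = 74.25 and p_{Vidio} = 79.2.
Then p_{Streamly} = 63 + 0.25·79.2 = 82.8.

79.2, 82.8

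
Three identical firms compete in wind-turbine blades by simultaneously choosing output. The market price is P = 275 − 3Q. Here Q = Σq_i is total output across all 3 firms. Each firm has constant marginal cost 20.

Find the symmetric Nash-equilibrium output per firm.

21.25

A representative firm's profit is π_i = q_i(275 − 3Q) − 20q_i, with Q = q_i + Σ_{j≠i} q_j.
First-order condition: 255 − 6q_i − 3Σ_{j≠i} q_j = 0.
With identical firms, set every q_j = q: then 255 − 6q − 6q = 0, i.e. q = 255/12 = 21.25.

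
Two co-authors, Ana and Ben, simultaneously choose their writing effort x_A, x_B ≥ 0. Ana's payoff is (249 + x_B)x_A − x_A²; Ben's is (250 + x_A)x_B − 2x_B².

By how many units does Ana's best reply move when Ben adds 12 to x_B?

6

Expanding Ana's payoff: 249x_A + x_Bx_A − x_A².
∂π/∂x_A = 249 + x_B − 2x_A = 0, so x_A = 124.5 + 0.5x_B.
The reaction-function slope is 0.5, so a 12-unit rise in x_B moves x_A by 0.5 × 12 = 6. Ana's best response rises — the actions are strategic complements.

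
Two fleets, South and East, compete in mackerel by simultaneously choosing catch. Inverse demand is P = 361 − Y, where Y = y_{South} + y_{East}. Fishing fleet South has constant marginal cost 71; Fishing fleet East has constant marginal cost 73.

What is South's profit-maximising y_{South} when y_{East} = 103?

93.5

Fishing fleet South's profit: π = y_{South}(361 − (y_{South} + y_{East})) − 71y_{South}.
∂π/∂y_{South} = 290 − 2y_{South} − y_{East} = 0, so y_{South} = 145 − 0.5y_{East}.
At y_{East} = 103: y_{South} = 145 − 0.5·103 = 93.5.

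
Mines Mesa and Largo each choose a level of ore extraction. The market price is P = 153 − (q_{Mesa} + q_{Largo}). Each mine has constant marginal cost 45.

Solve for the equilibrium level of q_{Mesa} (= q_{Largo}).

36

Mine Mesa's profit: π = q_{Mesa}(153 − (q_{Mesa} + q_{Largo})) − 45q_{Mesa}.
∂π/∂q_{Mesa} = 108 − 2q_{Mesa} − q_{Largo} = 0, so q_{Mesa} = 54 − 0.5q_{Largo}.
Setting q_{Mesa} = q_{Largo} in the reaction function: q_{Mesa} = 54 − 0.5q_{Mesa}, so q_{Mesa} = 54 / 1.5 = 36.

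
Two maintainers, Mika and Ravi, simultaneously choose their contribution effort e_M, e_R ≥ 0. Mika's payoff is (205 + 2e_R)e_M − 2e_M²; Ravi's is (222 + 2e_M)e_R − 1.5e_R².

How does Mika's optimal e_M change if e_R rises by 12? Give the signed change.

6

Expanding Mika's payoff: 205e_M + 2e_Re_M − 2e_M².
∂π/∂e_M = 205 + 2e_R − 4e_M = 0, so e_M = 51.25 + 0.5e_R.
The reaction-function slope is 0.5, so a 12-unit rise in e_R moves e_M by 0.5 × 12 = 6. Mika's best response rises — the actions are strategic complements.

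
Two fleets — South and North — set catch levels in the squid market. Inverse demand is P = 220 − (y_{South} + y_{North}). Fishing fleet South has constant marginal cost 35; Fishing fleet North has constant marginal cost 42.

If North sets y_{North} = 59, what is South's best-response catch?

63

Fishing fleet South's profit: π = y_{South}(220 − (y_{South} + y_{North})) − 35y_{South}.
∂π/∂y_{South} = 185 − 2y_{South} − y_{North} = 0, so y_{South} = 92.5 − 0.5y_{North}.
At y_{North} = 59: y_{South} = 92.5 − 0.5·59 = 63.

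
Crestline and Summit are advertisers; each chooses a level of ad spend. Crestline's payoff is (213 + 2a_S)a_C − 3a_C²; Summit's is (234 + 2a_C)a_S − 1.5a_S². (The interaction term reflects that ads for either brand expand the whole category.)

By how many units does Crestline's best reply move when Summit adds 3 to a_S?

1

Expanding Crestline's payoff: 213a_C + 2a_Sa_C − 3a_C².
∂π/∂a_C = 213 + 2a_S − 6a_C = 0, so a_C = 35.5 + (1/3)a_S.
The reaction-function slope is 1/3, so a 3-unit rise in a_S moves a_C by 1/3 × 3 = 1. Crestline's best response rises — the actions are strategic complements.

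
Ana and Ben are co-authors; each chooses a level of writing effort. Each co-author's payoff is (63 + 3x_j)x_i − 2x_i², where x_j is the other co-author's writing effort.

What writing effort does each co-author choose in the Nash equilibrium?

Ana's payoff is (63 + 3x_B)x_A − 2x_A².
∂π/∂x_A = 63 + 3x_B − 4x_A = 0, so x_A = 15.75 + 0.75x_B.
The game is symmetric, so in equilibrium x_B = x_A: the reaction function gives 0.25x_A = 15.75, hence x_A = 63.

63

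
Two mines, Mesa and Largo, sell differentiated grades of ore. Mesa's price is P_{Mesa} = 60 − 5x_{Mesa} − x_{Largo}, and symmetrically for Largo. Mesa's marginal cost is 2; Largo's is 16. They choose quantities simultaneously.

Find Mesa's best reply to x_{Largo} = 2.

5.6

Mine Mesa's profit: π = x_{Mesa}(60 − 5x_{Mesa} − x_{Largo}) − 2x_{Mesa}.
∂π/∂x_{Mesa} = 58 − 10x_{Mesa} − x_{Largo} = 0 ⇒ x_{Mesa} = 5.8 − 0.1x_{Largo}.
At x_{Largo} = 2: x_{Mesa} = 5.8 − 0.1·2 = 5.6.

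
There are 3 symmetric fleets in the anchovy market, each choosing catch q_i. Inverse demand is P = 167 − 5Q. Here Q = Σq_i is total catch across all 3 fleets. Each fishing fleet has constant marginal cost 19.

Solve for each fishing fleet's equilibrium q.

A representative fishing fleet's profit is π_i = q_i(167 − 5Q) − 19q_i, with Q = q_i + Σ_{j≠i} q_j.
First-order condition: 148 − 10q_i − 5Σ_{j≠i} q_j = 0.
With identical fishing fleets, set every q_j = q: then 148 − 10q − 10q = 0, i.e. q = 148/20 = 7.4.

7.4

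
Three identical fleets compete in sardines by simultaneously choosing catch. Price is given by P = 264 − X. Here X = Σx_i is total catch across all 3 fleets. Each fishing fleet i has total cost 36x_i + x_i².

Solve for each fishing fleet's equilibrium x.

38

A representative fishing fleet's profit is π_i = x_i(264 − X) − 36x_i − x_i², with X = x_i + Σ_{j≠i} x_j.
First-order condition: 228 − 4x_i − Σ_{j≠i} x_j = 0.
With identical fishing fleets, set every x_j = x: then 228 − 4x − 2x = 0, i.e. x = 228/6 = 38.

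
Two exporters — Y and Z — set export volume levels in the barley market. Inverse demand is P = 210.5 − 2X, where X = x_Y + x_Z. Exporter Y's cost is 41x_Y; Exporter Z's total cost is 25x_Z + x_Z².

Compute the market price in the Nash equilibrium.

Exporter Y's profit: π = x_Y(210.5 − 2(x_Y + x_Z)) − 41x_Y.
∂π/∂x_Y = 169.5 − 4x_Y − 2x_Z = 0, so x_Y = 42.375 − 0.5x_Z.
For Z: ∂π/∂x_Z = 185.5 − 6x_Z − 2x_Y = 0 ⇒ x_Z = 371/12 − (1/3)x_Y.
Solving the two reaction functions simultaneously: (1 − (−0.5)(−1/3))x_Y = 42.375 − 0.5·(371/12), so (5/6)x_Y = 323/12 and x_Y = 32.3.
Then x_Z = 371/12 − (1/3)·32.3 = 20.15.
Equilibrium price: P = 210.5 − 2·52.45 = 105.6.

105.6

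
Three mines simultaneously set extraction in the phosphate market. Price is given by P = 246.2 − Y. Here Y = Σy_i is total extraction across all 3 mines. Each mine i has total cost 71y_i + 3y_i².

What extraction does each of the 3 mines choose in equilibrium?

A representative mine's profit is π_i = y_i(246.2 − Y) − 71y_i − 3y_i², with Y = y_i + Σ_{j≠i} y_j.
First-order condition: 175.2 − 8y_i − Σ_{j≠i} y_j = 0.
In a symmetric equilibrium every mine chooses the same y, so Σ_{j≠i} y_j = 2y. The condition becomes 175.2 − 10y = 0, giving y = 175.2/10 = 17.52.

17.52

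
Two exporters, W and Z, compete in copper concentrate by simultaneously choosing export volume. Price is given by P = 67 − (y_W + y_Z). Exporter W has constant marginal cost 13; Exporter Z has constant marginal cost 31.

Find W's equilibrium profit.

Exporter W's profit: π = y_W(67 − (y_W + y_Z)) − 13y_W.
∂π/∂y_W = 54 − 2y_W − y_Z = 0, so y_W = 27 − 0.5y_Z.
By the same steps for Z: y_Z = 18 − 0.5y_W.
Plugging y_Z into W's best response: y_W = 27 − 0.5(18 − 0.5y_W) ⇒ 0.75y_W = 18, so y_W = 24.
Then y_Z = 18 − 0.5·24 = 6.
Price P = 67 − 30 = 37.
W's profit: (37 − 13)·24 = 576.

576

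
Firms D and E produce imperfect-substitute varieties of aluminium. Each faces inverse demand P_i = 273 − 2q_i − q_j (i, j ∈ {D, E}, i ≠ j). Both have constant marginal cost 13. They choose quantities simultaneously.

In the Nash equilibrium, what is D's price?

Firm D's profit: π = q_D(273 − 2q_D − q_E) − 13q_D.
∂π/∂q_D = 260 − 4q_D − q_E = 0 ⇒ q_D = 65 − 0.25q_E.
Setting q_D = q_E in the reaction function: q_D = 65 − 0.25q_D, so q_D = 65 / 1.25 = 52.
P_D = 273 − 2·52 − 52 = 117.

117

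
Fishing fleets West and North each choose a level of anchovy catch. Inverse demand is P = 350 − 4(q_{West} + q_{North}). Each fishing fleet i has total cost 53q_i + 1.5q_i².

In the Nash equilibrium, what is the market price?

Fishing fleet West's profit: π = q_{West}(350 − 4(q_{West} + q_{North})) − 53q_{West} − 1.5q_{West}².
∂π/∂q_{West} = 297 − 11q_{West} − 4q_{North} = 0, so q_{West} = 27 − (4/11)q_{North}.
By symmetry q_{North} = q_{West}; substituting into the reaction function, (15/11)q_{West} = 27 and q_{West} = 19.8.
Equilibrium price: P = 350 − 4·39.6 = 191.6.

191.6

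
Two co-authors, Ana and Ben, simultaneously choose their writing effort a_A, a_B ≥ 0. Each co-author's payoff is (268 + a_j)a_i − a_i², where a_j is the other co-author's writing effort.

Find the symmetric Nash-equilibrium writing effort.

268

Ana's payoff is (268 + a_B)a_A − a_A².
∂π/∂a_A = 268 + a_B − 2a_A = 0, so a_A = 134 + 0.5a_B.
Setting a_A = a_B in the reaction function: a_A = 134 + 0.5a_A, so a_A = 134 / 0.5 = 268.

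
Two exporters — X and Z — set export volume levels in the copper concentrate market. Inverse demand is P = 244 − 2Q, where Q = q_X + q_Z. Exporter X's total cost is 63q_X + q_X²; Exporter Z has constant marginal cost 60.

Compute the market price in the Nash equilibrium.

134.2

Exporter X's profit: π = q_X(244 − 2(q_X + q_Z)) − 63q_X − q_X².
∂π/∂q_X = 181 − 6q_X − 2q_Z = 0, so q_X = 181/6 − (1/3)q_Z.
For Z: ∂π/∂q_Z = 184 − 4q_Z − 2q_X = 0 ⇒ q_Z = 46 − 0.5q_X.
Solving the two reaction functions simultaneously: (1 − (−1/3)(−0.5))q_X = 181/6 − (1/3)·46, so (5/6)q_X = 89/6 and q_X = 17.8.
Then q_Z = 46 − 0.5·17.8 = 37.1.
Equilibrium price: P = 244 − 2·54.9 = 134.2.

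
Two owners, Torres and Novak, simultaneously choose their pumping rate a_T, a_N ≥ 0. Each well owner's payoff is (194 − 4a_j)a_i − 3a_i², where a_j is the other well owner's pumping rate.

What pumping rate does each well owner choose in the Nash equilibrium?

19.4

Torres's payoff is (194 − 4a_N)a_T − 3a_T².
∂π/∂a_T = 194 − 4a_N − 6a_T = 0, so a_T = 97/3 − (2/3)a_N.
The game is symmetric, so in equilibrium a_N = a_T: the reaction function gives (5/3)a_T = 97/3, hence a_T = 19.4.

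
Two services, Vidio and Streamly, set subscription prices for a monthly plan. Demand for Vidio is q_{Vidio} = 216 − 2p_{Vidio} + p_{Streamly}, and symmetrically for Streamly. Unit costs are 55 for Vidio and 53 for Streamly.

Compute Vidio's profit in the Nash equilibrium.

Vidio's profit: π = (p_{Vidio} − 55)(216 − 2p_{Vidio} + p_{Streamly}).
∂π/∂p_{Vidio} = 326 − 4p_{Vidio} + p_{Streamly} = 0 ⇒ p_{Vidio} = 81.5 + 0.25p_{Streamly}.
Similarly p_{Streamly} = 80.5 + 0.25p_{Vidio}.
Plugging p_{Streamly} into Vidio's best response: p_{Vidio} = 81.5 + 0.25(80.5 + 0.25p_{Vidio}) ⇒ 0.9375p_{Vidio} = 101.625, so p_{Vidio} = 108.4.
Then p_{Streamly} = 80.5 + 0.25·108.4 = 107.6.
q_{Vidio} = 216 − 2·108.4 + 107.6 = 106.8.
Profit = (108.4 − 55)·106.8 = 5703.12.

5703.12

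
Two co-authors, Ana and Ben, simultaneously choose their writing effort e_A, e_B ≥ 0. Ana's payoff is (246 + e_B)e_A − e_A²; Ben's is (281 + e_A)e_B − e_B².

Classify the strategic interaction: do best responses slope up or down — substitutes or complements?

Expanding Ana's payoff: 246e_A + e_Be_A − e_A².
∂π/∂e_A = 246 + e_B − 2e_A = 0, so e_A = 123 + 0.5e_B.
The best-response slope de_A/de_B = 0.5 > 0: the reaction function is upward-sloping, so the choices are strategic complements.

strategic complements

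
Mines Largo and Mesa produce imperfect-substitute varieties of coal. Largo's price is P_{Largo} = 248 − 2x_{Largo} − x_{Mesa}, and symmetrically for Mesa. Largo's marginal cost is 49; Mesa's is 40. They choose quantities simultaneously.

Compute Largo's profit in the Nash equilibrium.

3073.28

Mine Largo's profit: π = x_{Largo}(248 − 2x_{Largo} − x_{Mesa}) − 49x_{Largo}.
∂π/∂x_{Largo} = 199 − 4x_{Largo} − x_{Mesa} = 0 ⇒ x_{Largo} = 49.75 − 0.25x_{Mesa}.
Similarly x_{Mesa} = 52 − 0.25x_{Largo}.
Plugging x_{Mesa} into Largo's best response: x_{Largo} = 49.75 − 0.25(52 − 0.25x_{Largo}) ⇒ 0.9375x_{Largo} = 36.75, so x_{Largo} = 39.2.
Then x_{Mesa} = 52 − 0.25·39.2 = 42.2.
P_{Largo} = 248 − 2·39.2 − 42.2 = 127.4.
Profit = (127.4 − 49)·39.2 = 3073.28.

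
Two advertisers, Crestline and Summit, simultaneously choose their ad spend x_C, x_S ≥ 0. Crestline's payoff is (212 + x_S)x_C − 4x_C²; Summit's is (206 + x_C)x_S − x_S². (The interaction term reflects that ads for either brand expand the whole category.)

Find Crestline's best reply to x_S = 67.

Expanding Crestline's payoff: 212x_C + x_Sx_C − 4x_C².
∂π/∂x_C = 212 + x_S − 8x_C = 0, so x_C = 26.5 + 0.125x_S.
At x_S = 67: x_C = 26.5 + 0.125·67 = 34.875.

34.875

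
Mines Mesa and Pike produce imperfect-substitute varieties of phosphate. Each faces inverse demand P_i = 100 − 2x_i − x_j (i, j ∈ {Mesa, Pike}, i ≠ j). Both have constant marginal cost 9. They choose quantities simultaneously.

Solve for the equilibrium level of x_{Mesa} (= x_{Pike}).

Mine Mesa's profit: π = x_{Mesa}(100 − 2x_{Mesa} − x_{Pike}) − 9x_{Mesa}.
∂π/∂x_{Mesa} = 91 − 4x_{Mesa} − x_{Pike} = 0 ⇒ x_{Mesa} = 22.75 − 0.25x_{Pike}.
Setting x_{Mesa} = x_{Pike} in the reaction function: x_{Mesa} = 22.75 − 0.25x_{Mesa}, so x_{Mesa} = 22.75 / 1.25 = 18.2.

18.2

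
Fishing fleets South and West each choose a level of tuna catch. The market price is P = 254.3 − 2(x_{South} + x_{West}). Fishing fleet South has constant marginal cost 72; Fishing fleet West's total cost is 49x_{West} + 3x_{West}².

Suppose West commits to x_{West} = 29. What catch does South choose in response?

31.075

Fishing fleet South's profit: π = x_{South}(254.3 − 2(x_{South} + x_{West})) − 72x_{South}.
∂π/∂x_{South} = 182.3 − 4x_{South} − 2x_{West} = 0, so x_{South} = 45.575 − 0.5x_{West}.
At x_{West} = 29: x_{South} = 45.575 − 0.5·29 = 31.075.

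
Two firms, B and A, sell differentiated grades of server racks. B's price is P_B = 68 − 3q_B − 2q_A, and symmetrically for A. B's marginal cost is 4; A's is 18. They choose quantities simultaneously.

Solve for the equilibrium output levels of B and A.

Firm B's profit: π = q_B(68 − 3q_B − 2q_A) − 4q_B.
∂π/∂q_B = 64 − 6q_B − 2q_A = 0 ⇒ q_B = 32/3 − (1/3)q_A.
Similarly q_A = 25/3 − (1/3)q_B.
Plugging q_A into B's best response: q_B = 32/3 − (1/3)(25/3 − (1/3)q_B) ⇒ (8/9)q_B = 71/9, so q_B = 8.875.
Then q_A = 25/3 − (1/3)·8.875 = 5.375.

8.875, 5.375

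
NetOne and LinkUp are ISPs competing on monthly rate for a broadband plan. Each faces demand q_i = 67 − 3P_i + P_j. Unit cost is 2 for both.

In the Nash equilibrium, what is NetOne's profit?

476.28

NetOne's profit: π = (P_{NetOne} − 2)(67 − 3P_{NetOne} + P_{LinkUp}).
∂π/∂P_{NetOne} = 73 − 6P_{NetOne} + P_{LinkUp} = 0 ⇒ P_{NetOne} = 73/6 + (1/6)P_{LinkUp}.
Setting P_{NetOne} = P_{LinkUp} in the reaction function: P_{NetOne} = 73/6 + (1/6)P_{NetOne}, so P_{NetOne} = (73/6) / (5/6) = 14.6.
q_{NetOne} = 67 − 3·14.6 + 14.6 = 37.8.
Profit = (14.6 − 2)·37.8 = 476.28.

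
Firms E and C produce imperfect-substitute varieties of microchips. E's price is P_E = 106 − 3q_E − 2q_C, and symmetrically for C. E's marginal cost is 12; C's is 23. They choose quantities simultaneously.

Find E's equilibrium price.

49.3125

Firm E's profit: π = q_E(106 − 3q_E − 2q_C) − 12q_E.
∂π/∂q_E = 94 − 6q_E − 2q_C = 0 ⇒ q_E = 47/3 − (1/3)q_C.
Similarly q_C = 83/6 − (1/3)q_E.
Substituting the second reaction function into the first: q_E = 47/3 − (1/3)(83/6 − (1/3)q_E), which gives (8/9)q_E = 199/18 ⇒ q_E = 12.4375.
Then q_C = 83/6 − (1/3)·12.4375 = 9.6875.
P_E = 106 − 3·12.4375 − 2·9.6875 = 49.3125.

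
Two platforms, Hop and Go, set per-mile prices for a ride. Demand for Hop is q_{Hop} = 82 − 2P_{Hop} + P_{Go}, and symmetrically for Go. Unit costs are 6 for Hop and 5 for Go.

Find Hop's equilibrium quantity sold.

50.4

Hop's profit: π = (P_{Hop} − 6)(82 − 2P_{Hop} + P_{Go}).
∂π/∂P_{Hop} = 94 − 4P_{Hop} + P_{Go} = 0 ⇒ P_{Hop} = 23.5 + 0.25P_{Go}.
Similarly P_{Go} = 23 + 0.25P_{Hop}.
Substituting the second reaction function into the first: P_{Hop} = 23.5 + 0.25(23 + 0.25P_{Hop}), which gives 0.9375P_{Hop} = 29.25 ⇒ P_{Hop} = 31.2.
Then P_{Go} = 23 + 0.25·31.2 = 30.8.
q_{Hop} = 82 − 2·31.2 + 30.8 = 50.4.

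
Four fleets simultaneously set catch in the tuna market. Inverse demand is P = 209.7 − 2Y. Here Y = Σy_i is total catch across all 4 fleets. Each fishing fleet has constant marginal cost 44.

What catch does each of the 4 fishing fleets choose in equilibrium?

16.57

A representative fishing fleet's profit is π_i = y_i(209.7 − 2Y) − 44y_i, with Y = y_i + Σ_{j≠i} y_j.
First-order condition: 165.7 − 4y_i − 2Σ_{j≠i} y_j = 0.
In a symmetric equilibrium every fishing fleet chooses the same y, so Σ_{j≠i} y_j = 3y. The condition becomes 165.7 − 10y = 0, giving y = 165.7/10 = 16.57.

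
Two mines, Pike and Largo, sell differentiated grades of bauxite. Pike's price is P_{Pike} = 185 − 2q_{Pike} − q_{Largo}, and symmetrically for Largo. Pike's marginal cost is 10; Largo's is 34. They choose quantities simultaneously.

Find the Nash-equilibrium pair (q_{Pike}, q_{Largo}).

Mine Pike's profit: π = q_{Pike}(185 − 2q_{Pike} − q_{Largo}) − 10q_{Pike}.
∂π/∂q_{Pike} = 175 − 4q_{Pike} − q_{Largo} = 0 ⇒ q_{Pike} = 43.75 − 0.25q_{Largo}.
Similarly q_{Largo} = 37.75 − 0.25q_{Pike}.
Plugging q_{Largo} into Pike's best response: q_{Pike} = 43.75 − 0.25(37.75 − 0.25q_{Pike}) ⇒ 0.9375q_{Pike} = 34.3125, so q_{Pike} = 36.6.
Then q_{Largo} = 37.75 − 0.25·36.6 = 28.6.

36.6, 28.6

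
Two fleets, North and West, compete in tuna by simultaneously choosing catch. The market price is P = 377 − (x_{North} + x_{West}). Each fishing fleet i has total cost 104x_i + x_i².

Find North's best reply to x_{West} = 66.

Fishing fleet North's profit: π = x_{North}(377 − (x_{North} + x_{West})) − 104x_{North} − x_{North}².
∂π/∂x_{North} = 273 − 4x_{North} − x_{West} = 0, so x_{North} = 68.25 − 0.25x_{West}.
At x_{West} = 66: x_{North} = 68.25 − 0.25·66 = 51.75.

51.75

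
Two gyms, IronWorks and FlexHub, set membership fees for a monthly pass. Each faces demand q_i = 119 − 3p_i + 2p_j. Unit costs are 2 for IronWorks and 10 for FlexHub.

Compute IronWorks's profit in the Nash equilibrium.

2836.6875

IronWorks's profit: π = (p_{IronWorks} − 2)(119 − 3p_{IronWorks} + 2p_{FlexHub}).
∂π/∂p_{IronWorks} = 125 − 6p_{IronWorks} + 2p_{FlexHub} = 0 ⇒ p_{IronWorks} = 125/6 + (1/3)p_{FlexHub}.
Similarly p_{FlexHub} = 149/6 + (1/3)p_{IronWorks}.
Plugging p_{FlexHub} into IronWorks's best response: p_{IronWorks} = 125/6 + (1/3)(149/6 + (1/3)p_{IronWorks}) ⇒ (8/9)p_{IronWorks} = 262/9, so p_{IronWorks} = 32.75.
Then p_{FlexHub} = 149/6 + (1/3)·32.75 = 35.75.
q_{IronWorks} = 119 − 3·32.75 + 2·35.75 = 92.25.
Profit = (32.75 − 2)·92.25 = 2836.6875.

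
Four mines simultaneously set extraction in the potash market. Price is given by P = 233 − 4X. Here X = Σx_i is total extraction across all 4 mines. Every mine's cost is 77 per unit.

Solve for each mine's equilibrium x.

A representative mine's profit is π_i = x_i(233 − 4X) − 77x_i, with X = x_i + Σ_{j≠i} x_j.
First-order condition: 156 − 8x_i − 4Σ_{j≠i} x_j = 0.
Imposing symmetry (x_j = x for all j) turns Σ_{j≠i} x_j into 3x, so 156 = 20x and x = 7.8.

7.8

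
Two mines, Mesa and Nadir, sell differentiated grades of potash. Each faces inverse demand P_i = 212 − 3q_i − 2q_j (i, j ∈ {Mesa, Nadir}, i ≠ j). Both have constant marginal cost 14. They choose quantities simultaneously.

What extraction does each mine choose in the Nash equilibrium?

24.75

Mine Mesa's profit: π = q_{Mesa}(212 − 3q_{Mesa} − 2q_{Nadir}) − 14q_{Mesa}.
∂π/∂q_{Mesa} = 198 − 6q_{Mesa} − 2q_{Nadir} = 0 ⇒ q_{Mesa} = 33 − (1/3)q_{Nadir}.
Setting q_{Mesa} = q_{Nadir} in the reaction function: q_{Mesa} = 33 − (1/3)q_{Mesa}, so q_{Mesa} = 33 / (4/3) = 24.75.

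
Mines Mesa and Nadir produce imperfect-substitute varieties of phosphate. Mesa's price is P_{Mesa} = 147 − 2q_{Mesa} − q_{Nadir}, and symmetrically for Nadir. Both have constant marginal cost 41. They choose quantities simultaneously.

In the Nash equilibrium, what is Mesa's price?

Mine Mesa's profit: π = q_{Mesa}(147 − 2q_{Mesa} − q_{Nadir}) − 41q_{Mesa}.
∂π/∂q_{Mesa} = 106 − 4q_{Mesa} − q_{Nadir} = 0 ⇒ q_{Mesa} = 26.5 − 0.25q_{Nadir}.
Setting q_{Mesa} = q_{Nadir} in the reaction function: q_{Mesa} = 26.5 − 0.25q_{Mesa}, so q_{Mesa} = 26.5 / 1.25 = 21.2.
P_{Mesa} = 147 − 2·21.2 − 21.2 = 83.4.

83.4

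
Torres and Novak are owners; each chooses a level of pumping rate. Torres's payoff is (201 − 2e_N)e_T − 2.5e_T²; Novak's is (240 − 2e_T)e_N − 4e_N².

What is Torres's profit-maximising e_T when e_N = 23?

Expanding Torres's payoff: 201e_T − 2e_Ne_T − 2.5e_T².
∂π/∂e_T = 201 − 2e_N − 5e_T = 0, so e_T = 40.2 − 0.4e_N.
At e_N = 23: e_T = 40.2 − 0.4·23 = 31.

31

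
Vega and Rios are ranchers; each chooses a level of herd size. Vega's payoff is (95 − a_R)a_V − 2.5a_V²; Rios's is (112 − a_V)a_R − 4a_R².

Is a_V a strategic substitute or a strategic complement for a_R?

Expanding Vega's payoff: 95a_V − a_Ra_V − 2.5a_V².
∂π/∂a_V = 95 − a_R − 5a_V = 0, so a_V = 19 − 0.2a_R.
The best-response slope da_V/da_R = −0.2 < 0: the reaction function is downward-sloping, so the choices are strategic substitutes.

strategic substitutes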